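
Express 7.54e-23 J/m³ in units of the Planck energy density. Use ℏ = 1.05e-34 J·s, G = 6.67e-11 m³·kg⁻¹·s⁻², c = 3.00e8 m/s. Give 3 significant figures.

1.61e-136

Planck energy density: u_P = c⁷/(ℏG²) = 4.68e113 J/m³.
7.54e-23 / 4.68e113 = 1.61e-136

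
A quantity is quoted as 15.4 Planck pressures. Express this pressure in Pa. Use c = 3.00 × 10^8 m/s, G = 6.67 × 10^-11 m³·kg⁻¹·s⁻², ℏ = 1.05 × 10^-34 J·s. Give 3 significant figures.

7.21 × 10^114 Pa

One Planck pressure: p_P = c⁷/(ℏG²) = 4.68 × 10^113 Pa.
15.4 × 4.68 × 10^113 Pa = 7.21 × 10^114 Pa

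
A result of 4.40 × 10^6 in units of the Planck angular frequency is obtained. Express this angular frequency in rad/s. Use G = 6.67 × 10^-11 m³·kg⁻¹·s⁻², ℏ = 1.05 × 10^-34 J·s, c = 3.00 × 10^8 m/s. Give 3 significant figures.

One Planck angular frequency: ω_P = √(c⁵/(ℏG)) = 1.86 × 10^43 rad/s.
4.40 × 10^6 × 1.86 × 10^43 rad/s = 8.20 × 10^49 rad/s

8.20 × 10^49 rad/s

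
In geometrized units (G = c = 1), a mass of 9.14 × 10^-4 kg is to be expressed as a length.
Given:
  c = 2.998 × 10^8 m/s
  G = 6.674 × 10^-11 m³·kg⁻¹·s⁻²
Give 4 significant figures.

In G = c = 1 units mass has dimensions of length; the conversion factor is G/c².
9.14 × 10^-4 kg × (G/c²) = 6.787 × 10^-31 m

6.787 × 10^-31 m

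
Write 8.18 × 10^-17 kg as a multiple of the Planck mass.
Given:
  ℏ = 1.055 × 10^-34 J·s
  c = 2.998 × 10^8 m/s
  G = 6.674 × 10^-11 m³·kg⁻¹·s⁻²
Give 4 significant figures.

Planck mass: m_P = √(ℏc/G) = 2.177 × 10^-8 kg.
8.18 × 10^-17 / 2.177 × 10^-8 = 3.758 × 10^-9

3.758 × 10^-9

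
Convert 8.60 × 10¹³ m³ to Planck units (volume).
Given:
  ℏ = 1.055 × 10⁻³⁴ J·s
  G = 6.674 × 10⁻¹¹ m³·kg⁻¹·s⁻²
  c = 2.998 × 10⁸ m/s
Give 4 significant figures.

Planck volume: V_P = (ℏG/c³)^(3/2) = 4.224 × 10⁻¹⁰⁵ m³.
8.60 × 10¹³ / 4.224 × 10⁻¹⁰⁵ = 2.036 × 10¹¹⁸

2.036 × 10¹¹⁸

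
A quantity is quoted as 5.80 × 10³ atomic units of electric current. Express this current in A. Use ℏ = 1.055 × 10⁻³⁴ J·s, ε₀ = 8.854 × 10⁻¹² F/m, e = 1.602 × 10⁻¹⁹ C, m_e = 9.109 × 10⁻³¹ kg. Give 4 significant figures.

38.35 A

One atomic unit of electric current: I_au = e E_h/ℏ = m_e e⁵/((4πε₀)²ℏ³) = 6.612 × 10⁻³ A.
5.80 × 10³ × 6.612 × 10⁻³ A = 38.35 A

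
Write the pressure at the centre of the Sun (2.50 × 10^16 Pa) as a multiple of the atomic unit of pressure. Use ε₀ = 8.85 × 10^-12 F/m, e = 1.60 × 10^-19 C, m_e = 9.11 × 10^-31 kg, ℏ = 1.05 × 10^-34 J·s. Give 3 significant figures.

830

atomic unit of pressure: P_au = E_h/a₀³ = m_e⁴e¹⁰/((4πε₀)⁵ℏ⁸) = 3.01 × 10^13 Pa.
2.50 × 10^16 / 3.01 × 10^13 = 830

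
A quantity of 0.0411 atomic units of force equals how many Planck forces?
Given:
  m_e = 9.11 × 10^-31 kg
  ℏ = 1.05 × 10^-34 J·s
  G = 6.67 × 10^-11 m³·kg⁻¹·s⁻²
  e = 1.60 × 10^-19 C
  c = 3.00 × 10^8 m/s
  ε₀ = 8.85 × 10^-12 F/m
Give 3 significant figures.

2.82 × 10^-53

atomic unit of force: F_au = E_h/a₀ = m_e²e⁶/((4πε₀)³ℏ⁴) = 8.33 × 10^-8 N
Planck force: F_P = c⁴/G = 1.21 × 10^44 N
0.0411 × 8.33 × 10^-8 / 1.21 × 10^44 = 2.82 × 10^-53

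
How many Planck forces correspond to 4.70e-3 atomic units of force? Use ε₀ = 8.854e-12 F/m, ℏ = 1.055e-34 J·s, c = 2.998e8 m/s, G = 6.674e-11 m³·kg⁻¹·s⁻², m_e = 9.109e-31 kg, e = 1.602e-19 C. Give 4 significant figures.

atomic unit of force: F_au = E_h/a₀ = m_e²e⁶/((4πε₀)³ℏ⁴) = 8.220e-8 N
Planck force: F_P = c⁴/G = 1.210e44 N
4.70e-3 × 8.220e-8 / 1.210e44 = 3.192e-54

3.192e-54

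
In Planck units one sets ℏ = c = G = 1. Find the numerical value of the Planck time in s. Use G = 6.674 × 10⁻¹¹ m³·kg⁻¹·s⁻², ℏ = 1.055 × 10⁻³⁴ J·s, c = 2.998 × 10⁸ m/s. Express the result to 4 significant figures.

t_P = √(ℏG/c⁵)
  = √(2.907 × 10⁻⁸⁷)
  = 5.392 × 10⁻⁴⁴ s

5.392 × 10⁻⁴⁴ s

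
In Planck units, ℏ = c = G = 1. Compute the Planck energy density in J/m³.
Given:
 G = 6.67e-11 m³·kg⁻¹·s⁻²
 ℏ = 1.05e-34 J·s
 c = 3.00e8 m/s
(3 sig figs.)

Dimensional analysis gives u_P = c⁷/(ℏG²).
  = 2.19e59 / 4.67e-55
  = 4.68e113 J/m³

4.68e113 J/m³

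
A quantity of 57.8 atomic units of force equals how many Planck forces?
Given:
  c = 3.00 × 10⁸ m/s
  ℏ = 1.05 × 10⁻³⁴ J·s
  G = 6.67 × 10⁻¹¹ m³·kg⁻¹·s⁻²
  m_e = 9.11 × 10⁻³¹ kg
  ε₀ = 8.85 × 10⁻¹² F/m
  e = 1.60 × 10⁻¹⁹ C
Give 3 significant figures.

atomic unit of force: F_au = E_h/a₀ = m_e²e⁶/((4πε₀)³ℏ⁴) = 8.33 × 10⁻⁸ N
Planck force: F_P = c⁴/G = 1.21 × 10⁴⁴ N
57.8 × 8.33 × 10⁻⁸ / 1.21 × 10⁴⁴ = 3.96 × 10⁻⁵⁰

3.96 × 10⁻⁵⁰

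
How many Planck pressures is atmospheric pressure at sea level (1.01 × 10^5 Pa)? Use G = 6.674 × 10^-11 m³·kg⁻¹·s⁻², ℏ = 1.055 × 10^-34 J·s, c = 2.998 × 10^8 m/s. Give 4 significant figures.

2.180 × 10^-109

Planck pressure: p_P = c⁷/(ℏG²) = 4.632 × 10^113 Pa.
1.01 × 10^5 / 4.632 × 10^113 = 2.180 × 10^-109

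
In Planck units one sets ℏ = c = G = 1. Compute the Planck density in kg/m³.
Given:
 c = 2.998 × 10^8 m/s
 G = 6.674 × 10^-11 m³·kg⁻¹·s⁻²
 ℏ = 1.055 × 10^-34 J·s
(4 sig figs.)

ρ_P = c⁵/(ℏG²)
  = 2.422 × 10^42 / 4.699 × 10^-55
  = 5.154 × 10^96 kg/m³

5.154 × 10^96 kg/m³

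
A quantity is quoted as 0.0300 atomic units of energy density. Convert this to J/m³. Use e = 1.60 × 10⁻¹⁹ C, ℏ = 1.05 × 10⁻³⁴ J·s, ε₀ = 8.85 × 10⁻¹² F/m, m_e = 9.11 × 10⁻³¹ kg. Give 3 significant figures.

One atomic unit of energy density: u_au = E_h/a₀³ = m_e⁴e¹⁰/((4πε₀)⁵ℏ⁸) = 3.01 × 10¹³ J/m³.
0.0300 × 3.01 × 10¹³ J/m³ = 9.04 × 10¹¹ J/m³

9.04 × 10¹¹ J/m³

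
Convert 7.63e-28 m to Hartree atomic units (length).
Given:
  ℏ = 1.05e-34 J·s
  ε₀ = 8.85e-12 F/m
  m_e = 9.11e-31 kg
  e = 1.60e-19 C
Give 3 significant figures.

Bohr radius: a₀ = 4πε₀ℏ²/(m_e e²) = 5.26e-11 m.
7.63e-28 / 5.26e-11 = 1.45e-17

1.45e-17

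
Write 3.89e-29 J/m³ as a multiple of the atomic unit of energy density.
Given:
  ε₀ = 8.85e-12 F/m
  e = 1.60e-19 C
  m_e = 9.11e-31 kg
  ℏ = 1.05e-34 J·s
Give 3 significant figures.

atomic unit of energy density: u_au = E_h/a₀³ = m_e⁴e¹⁰/((4πε₀)⁵ℏ⁸) = 3.01e13 J/m³.
3.89e-29 / 3.01e13 = 1.29e-42

1.29e-42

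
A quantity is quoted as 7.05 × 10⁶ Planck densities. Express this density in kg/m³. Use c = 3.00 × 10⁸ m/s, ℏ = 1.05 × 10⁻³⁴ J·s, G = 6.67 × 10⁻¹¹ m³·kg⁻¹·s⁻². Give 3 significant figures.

3.67 × 10¹⁰³ kg/m³

One Planck density: ρ_P = c⁵/(ℏG²) = 5.20 × 10⁹⁶ kg/m³.
7.05 × 10⁶ × 5.20 × 10⁹⁶ kg/m³ = 3.67 × 10¹⁰³ kg/m³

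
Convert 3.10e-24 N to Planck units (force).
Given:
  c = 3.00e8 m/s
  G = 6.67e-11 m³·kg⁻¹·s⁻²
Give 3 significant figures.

2.55e-68

Planck force: F_P = c⁴/G = 1.21e44 N.
3.10e-24 / 1.21e44 = 2.55e-68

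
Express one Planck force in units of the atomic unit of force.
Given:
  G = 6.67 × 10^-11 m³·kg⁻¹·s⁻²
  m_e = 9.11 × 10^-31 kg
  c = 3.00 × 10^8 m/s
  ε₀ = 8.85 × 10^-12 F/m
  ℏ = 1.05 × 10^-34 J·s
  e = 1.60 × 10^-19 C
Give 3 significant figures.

Planck force: F_P = c⁴/G = 1.21 × 10^44 N
atomic unit of force: F_au = E_h/a₀ = m_e²e⁶/((4πε₀)³ℏ⁴) = 8.33 × 10^-8 N
ratio = 1.21 × 10^44 / 8.33 × 10^-8 = 1.46 × 10^51

1.46 × 10^51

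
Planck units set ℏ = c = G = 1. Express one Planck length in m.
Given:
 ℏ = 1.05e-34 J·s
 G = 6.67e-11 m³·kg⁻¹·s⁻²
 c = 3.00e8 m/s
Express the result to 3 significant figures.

Dimensional analysis gives ℓ_P = √(ℏG/c³).
  = √(2.59e-70)
  = 1.61e-35 m

1.61e-35 m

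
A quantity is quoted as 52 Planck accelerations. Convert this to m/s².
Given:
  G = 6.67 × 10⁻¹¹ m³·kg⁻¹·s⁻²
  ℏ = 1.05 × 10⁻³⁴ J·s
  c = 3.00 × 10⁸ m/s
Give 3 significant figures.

One Planck acceleration: a_P = √(c⁷/(ℏG)) = 5.59 × 10⁵¹ m/s².
52 × 5.59 × 10⁵¹ m/s² = 2.91 × 10⁵³ m/s²

2.91 × 10⁵³ m/s²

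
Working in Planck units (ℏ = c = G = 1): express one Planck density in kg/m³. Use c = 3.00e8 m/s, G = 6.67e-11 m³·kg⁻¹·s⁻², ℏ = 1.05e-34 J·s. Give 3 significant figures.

5.20e96 kg/m³

Dimensional analysis gives ρ_P = c⁵/(ℏG²).
  = 2.43e42 / 4.67e-55
  = 5.20e96 kg/m³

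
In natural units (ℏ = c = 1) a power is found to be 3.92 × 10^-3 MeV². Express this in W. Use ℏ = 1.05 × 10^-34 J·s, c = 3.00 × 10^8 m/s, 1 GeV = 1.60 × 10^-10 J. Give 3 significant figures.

9.56 × 10^5 W

Power is [E]/[T] = [E]²/ℏ.
1 GeV² → 1/ℏ × (1 GeV in J)² = 2.44 × 10^14 W.
Convert the energy scale: 3.92 × 10^-3 MeV² = 3.92 × 10^-9 GeV².
Result: 3.92 × 10^-9 × 2.44 × 10^14 = 9.56 × 10^5 W.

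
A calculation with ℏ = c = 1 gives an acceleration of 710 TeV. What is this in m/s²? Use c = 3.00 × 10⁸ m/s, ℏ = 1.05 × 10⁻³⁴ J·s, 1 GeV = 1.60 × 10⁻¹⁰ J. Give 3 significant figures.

3.25 × 10³⁸ m/s²

Acceleration is [L]/[T]² = c·[E]/ℏ.
1 GeV → c/ℏ × (1 GeV in J) = 4.57 × 10³² m/s².
Convert the energy scale: 710 TeV = 7.10 × 10⁵ GeV.
Result: 7.10 × 10⁵ × 4.57 × 10³² = 3.25 × 10³⁸ m/s².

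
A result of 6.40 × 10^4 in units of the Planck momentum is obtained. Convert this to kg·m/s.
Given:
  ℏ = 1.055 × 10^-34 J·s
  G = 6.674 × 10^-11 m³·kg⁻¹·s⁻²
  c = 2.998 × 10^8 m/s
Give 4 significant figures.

4.177 × 10^5 kg·m/s

One Planck momentum: p_P = √(ℏc³/G) = 6.527 kg·m/s.
6.40 × 10^4 × 6.527 kg·m/s = 4.177 × 10^5 kg·m/s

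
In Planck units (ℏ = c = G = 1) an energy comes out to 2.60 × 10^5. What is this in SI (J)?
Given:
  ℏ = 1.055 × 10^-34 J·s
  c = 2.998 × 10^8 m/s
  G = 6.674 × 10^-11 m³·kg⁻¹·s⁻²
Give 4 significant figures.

One Planck energy: E_P = √(ℏc⁵/G) = 1.957 × 10^9 J.
2.60 × 10^5 × 1.957 × 10^9 J = 5.087 × 10^14 J

5.087 × 10^14 J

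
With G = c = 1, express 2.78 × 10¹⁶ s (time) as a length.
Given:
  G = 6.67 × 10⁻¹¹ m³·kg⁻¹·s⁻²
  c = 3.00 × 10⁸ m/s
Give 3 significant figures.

Time → length via c.
2.78 × 10¹⁶ s × (c) = 8.34 × 10²⁴ m

8.34 × 10²⁴ m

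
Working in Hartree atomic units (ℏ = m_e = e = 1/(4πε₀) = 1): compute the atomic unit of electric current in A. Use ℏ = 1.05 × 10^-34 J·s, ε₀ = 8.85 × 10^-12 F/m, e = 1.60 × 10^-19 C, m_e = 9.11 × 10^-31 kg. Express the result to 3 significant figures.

Dimensional analysis gives I_au = e E_h/ℏ = m_e e⁵/((4πε₀)²ℏ³).
E_h = 4.38 × 10^-18 J
e·E_h/ℏ = 6.67 × 10^-3 A

6.67 × 10^-3 A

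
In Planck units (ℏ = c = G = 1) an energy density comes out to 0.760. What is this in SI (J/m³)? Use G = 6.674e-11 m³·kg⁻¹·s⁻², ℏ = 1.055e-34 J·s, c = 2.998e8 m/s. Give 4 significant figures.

One Planck energy density: u_P = c⁷/(ℏG²) = 4.632e113 J/m³.
0.760 × 4.632e113 J/m³ = 3.521e113 J/m³

3.521e113 J/m³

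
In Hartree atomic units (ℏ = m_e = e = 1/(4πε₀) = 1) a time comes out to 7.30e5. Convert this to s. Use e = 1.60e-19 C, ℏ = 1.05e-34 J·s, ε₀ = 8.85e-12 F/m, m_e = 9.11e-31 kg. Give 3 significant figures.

One atomic unit of time: τ_au = (4πε₀)²ℏ³/(m_e e⁴) = 2.40e-17 s.
7.30e5 × 2.40e-17 s = 1.75e-11 s

1.75e-11 s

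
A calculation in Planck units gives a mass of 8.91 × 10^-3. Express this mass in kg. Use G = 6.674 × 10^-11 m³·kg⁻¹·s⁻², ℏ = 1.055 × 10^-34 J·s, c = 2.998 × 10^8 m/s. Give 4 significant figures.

One Planck mass: m_P = √(ℏc/G) = 2.177 × 10^-8 kg.
8.91 × 10^-3 × 2.177 × 10^-8 kg = 1.940 × 10^-10 kg

1.940 × 10^-10 kg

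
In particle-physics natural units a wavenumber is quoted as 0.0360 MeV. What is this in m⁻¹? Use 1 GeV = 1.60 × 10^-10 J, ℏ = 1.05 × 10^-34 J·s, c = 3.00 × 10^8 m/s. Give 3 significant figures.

1.83 × 10^11 m⁻¹

Inverse length is [E]/(ℏc).
1 GeV → 1/(ℏc) × (1 GeV in J) = 5.08 × 10^15 m⁻¹.
Convert the energy scale: 0.0360 MeV = 3.60 × 10^-5 GeV.
Result: 3.60 × 10^-5 × 5.08 × 10^15 = 1.83 × 10^11 m⁻¹.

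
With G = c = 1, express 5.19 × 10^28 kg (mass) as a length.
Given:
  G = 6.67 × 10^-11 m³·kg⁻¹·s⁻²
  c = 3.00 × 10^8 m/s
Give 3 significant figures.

In G = c = 1 units mass has dimensions of length; the conversion factor is G/c².
5.19 × 10^28 kg × (G/c²) = 38.5 m

38.5 m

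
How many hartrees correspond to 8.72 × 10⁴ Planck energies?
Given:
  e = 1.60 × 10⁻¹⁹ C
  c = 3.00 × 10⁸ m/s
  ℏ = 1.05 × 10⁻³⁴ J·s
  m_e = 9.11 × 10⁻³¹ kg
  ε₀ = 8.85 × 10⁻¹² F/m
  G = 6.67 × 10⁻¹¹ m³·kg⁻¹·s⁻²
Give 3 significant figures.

Planck energy: E_P = √(ℏc⁵/G) = 1.96 × 10⁹ J
hartree: E_h = m_e e⁴/(4πε₀ℏ)² = 4.38 × 10⁻¹⁸ J
8.72 × 10⁴ × 1.96 × 10⁹ / 4.38 × 10⁻¹⁸ = 3.90 × 10³¹

3.90 × 10³¹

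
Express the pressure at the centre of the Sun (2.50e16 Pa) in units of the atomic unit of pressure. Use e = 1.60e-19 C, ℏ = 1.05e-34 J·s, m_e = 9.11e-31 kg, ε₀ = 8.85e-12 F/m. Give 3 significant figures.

atomic unit of pressure: P_au = E_h/a₀³ = m_e⁴e¹⁰/((4πε₀)⁵ℏ⁸) = 3.01e13 Pa.
2.50e16 / 3.01e13 = 830

830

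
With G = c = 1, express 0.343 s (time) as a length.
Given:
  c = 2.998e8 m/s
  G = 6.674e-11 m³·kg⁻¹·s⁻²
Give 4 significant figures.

Time → length via c.
0.343 s × (c) = 1.028e8 m

1.028e8 m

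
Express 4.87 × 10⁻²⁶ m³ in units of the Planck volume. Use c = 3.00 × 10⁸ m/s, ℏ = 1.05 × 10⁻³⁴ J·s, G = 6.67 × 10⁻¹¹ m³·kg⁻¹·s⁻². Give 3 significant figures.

Planck volume: V_P = (ℏG/c³)^(3/2) = 4.18 × 10⁻¹⁰⁵ m³.
4.87 × 10⁻²⁶ / 4.18 × 10⁻¹⁰⁵ = 1.17 × 10⁷⁹

1.17 × 10⁷⁹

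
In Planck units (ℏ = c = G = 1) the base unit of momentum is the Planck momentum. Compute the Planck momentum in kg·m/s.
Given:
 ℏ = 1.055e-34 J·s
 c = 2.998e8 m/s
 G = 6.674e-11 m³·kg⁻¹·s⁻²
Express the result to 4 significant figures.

6.527 kg·m/s

p_P = √(ℏc³/G)
  = √(42.60)
  = 6.527 kg·m/s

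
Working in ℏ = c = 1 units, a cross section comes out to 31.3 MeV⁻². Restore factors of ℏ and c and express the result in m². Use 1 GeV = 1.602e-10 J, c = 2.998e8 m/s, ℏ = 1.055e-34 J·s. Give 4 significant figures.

Area is [L]² = [E]⁻²·(ℏc)²; restore (ℏc)².
1 GeV⁻² → (ℏc)² × (1 GeV in J)⁻² = 3.898e-32 m².
Convert the energy scale: 31.3 MeV⁻² = 3.13e7 GeV⁻².
Result: 3.13e7 × 3.898e-32 = 1.220e-24 m².

1.220e-24 m²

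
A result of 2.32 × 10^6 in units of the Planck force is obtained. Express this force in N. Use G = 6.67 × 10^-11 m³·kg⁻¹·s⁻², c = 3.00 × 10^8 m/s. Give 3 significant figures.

One Planck force: F_P = c⁴/G = 1.21 × 10^44 N.
2.32 × 10^6 × 1.21 × 10^44 N = 2.82 × 10^50 N

2.82 × 10^50 N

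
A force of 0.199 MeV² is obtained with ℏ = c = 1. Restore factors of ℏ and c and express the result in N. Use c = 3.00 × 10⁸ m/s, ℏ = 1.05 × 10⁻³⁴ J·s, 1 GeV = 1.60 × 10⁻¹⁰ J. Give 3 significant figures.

0.162 N

Force is [E]/[L] = [E]²/(ℏc); restore (ℏc)⁻¹.
1 GeV² → 1/(ℏc) × (1 GeV in J)² = 8.13 × 10⁵ N.
Convert the energy scale: 0.199 MeV² = 1.99 × 10⁻⁷ GeV².
Result: 1.99 × 10⁻⁷ × 8.13 × 10⁵ = 0.162 N.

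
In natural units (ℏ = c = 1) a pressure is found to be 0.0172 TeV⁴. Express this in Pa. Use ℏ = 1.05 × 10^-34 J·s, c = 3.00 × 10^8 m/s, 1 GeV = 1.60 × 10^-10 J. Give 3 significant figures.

Pressure is [E]/[L]³ = [E]⁴/(ℏc)³.
1 GeV⁴ → 1/(ℏc)³ × (1 GeV in J)⁴ = 2.10 × 10^37 Pa.
Convert the energy scale: 0.0172 TeV⁴ = 1.72 × 10^10 GeV⁴.
Result: 1.72 × 10^10 × 2.10 × 10^37 = 3.61 × 10^47 Pa.

3.61 × 10^47 Pa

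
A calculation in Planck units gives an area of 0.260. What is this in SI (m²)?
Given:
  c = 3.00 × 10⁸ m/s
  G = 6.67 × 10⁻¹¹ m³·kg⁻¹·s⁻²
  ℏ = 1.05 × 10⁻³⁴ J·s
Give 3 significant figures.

One Planck area: A_P = ℏG/c³ = 2.59 × 10⁻⁷⁰ m².
0.260 × 2.59 × 10⁻⁷⁰ m² = 6.74 × 10⁻⁷¹ m²

6.74 × 10⁻⁷¹ m²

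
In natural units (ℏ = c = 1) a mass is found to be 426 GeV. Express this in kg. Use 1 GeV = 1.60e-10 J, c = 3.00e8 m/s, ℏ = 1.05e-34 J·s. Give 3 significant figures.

Mass is [E]/c²; divide by c².
1 GeV → 1/c² × (1 GeV in J) = 1.78e-27 kg.
Result: 426 × 1.78e-27 = 7.57e-25 kg.

7.57e-25 kg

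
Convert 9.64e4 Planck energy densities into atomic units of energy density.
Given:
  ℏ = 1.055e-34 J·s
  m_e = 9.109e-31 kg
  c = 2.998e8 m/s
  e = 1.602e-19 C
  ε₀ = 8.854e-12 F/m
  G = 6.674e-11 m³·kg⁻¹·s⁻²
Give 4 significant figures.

Planck energy density: u_P = c⁷/(ℏG²) = 4.632e113 J/m³
atomic unit of energy density: u_au = E_h/a₀³ = m_e⁴e¹⁰/((4πε₀)⁵ℏ⁸) = 2.929e13 J/m³
9.64e4 × 4.632e113 / 2.929e13 = 1.525e105

1.525e105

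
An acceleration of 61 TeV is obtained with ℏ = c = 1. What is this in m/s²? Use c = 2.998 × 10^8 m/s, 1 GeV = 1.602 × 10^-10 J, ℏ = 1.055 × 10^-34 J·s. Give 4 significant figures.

2.777 × 10^37 m/s²

Acceleration is [L]/[T]² = c·[E]/ℏ.
1 GeV → c/ℏ × (1 GeV in J) = 4.552 × 10^32 m/s².
Convert the energy scale: 61 TeV = 6.10 × 10^4 GeV.
Result: 6.10 × 10^4 × 4.552 × 10^32 = 2.777 × 10^37 m/s².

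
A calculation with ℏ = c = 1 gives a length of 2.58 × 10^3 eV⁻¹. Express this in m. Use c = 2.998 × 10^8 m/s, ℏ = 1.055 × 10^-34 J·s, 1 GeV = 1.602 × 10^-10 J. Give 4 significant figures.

A length is [E]⁻¹ in ℏ=c=1; restore one factor of ℏc.
1 GeV⁻¹ → ℏc × (1 GeV in J)⁻¹ = 1.974 × 10^-16 m.
Convert the energy scale: 2.58 × 10^3 eV⁻¹ = 2.58 × 10^12 GeV⁻¹.
Result: 2.58 × 10^12 × 1.974 × 10^-16 = 5.094 × 10^-4 m.

5.094 × 10^-4 m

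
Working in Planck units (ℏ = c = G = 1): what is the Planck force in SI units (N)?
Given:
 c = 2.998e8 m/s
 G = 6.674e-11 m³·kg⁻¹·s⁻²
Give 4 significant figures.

1.210e44 N

Dimensional analysis gives F_P = c⁴/G.
  = 8.078e33 / 6.674e-11
  = 1.210e44 N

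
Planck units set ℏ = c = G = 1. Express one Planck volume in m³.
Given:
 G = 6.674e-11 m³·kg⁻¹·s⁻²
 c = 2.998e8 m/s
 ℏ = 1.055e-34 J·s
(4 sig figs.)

From ℏ = c = G = 1 the volume scale is V_P = (ℏG/c³)^(3/2).
  = √(1.784e-209)
  = 4.224e-105 m³

4.224e-105 m³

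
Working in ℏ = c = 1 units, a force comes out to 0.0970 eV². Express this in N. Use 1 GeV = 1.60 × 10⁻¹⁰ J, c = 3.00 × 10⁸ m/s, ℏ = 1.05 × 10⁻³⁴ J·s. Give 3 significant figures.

Force is [E]/[L] = [E]²/(ℏc); restore (ℏc)⁻¹.
1 GeV² → 1/(ℏc) × (1 GeV in J)² = 8.13 × 10⁵ N.
Convert the energy scale: 0.0970 eV² = 9.70 × 10⁻²⁰ GeV².
Result: 9.70 × 10⁻²⁰ × 8.13 × 10⁵ = 7.88 × 10⁻¹⁴ N.

7.88 × 10⁻¹⁴ N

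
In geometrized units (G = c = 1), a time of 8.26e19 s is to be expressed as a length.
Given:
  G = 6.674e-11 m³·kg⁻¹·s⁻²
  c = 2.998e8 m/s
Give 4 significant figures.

Time → length via c.
8.26e19 s × (c) = 2.476e28 m

2.476e28 m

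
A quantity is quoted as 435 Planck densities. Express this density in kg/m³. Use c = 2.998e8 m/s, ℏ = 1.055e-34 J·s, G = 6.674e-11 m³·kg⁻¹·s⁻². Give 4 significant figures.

2.242e99 kg/m³

One Planck density: ρ_P = c⁵/(ℏG²) = 5.154e96 kg/m³.
435 × 5.154e96 kg/m³ = 2.242e99 kg/m³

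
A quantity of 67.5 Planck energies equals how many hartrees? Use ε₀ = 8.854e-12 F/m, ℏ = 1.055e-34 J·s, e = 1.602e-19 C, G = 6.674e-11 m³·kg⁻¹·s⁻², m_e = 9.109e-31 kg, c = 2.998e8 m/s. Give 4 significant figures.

Planck energy: E_P = √(ℏc⁵/G) = 1.957e9 J
hartree: E_h = m_e e⁴/(4πε₀ℏ)² = 4.354e-18 J
67.5 × 1.957e9 / 4.354e-18 = 3.033e28

3.033e28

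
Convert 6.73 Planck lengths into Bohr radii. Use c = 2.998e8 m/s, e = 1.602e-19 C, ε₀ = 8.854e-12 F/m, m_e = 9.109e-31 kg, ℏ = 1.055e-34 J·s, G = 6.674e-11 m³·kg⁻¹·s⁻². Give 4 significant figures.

2.054e-24

Planck length: ℓ_P = √(ℏG/c³) = 1.616e-35 m
Bohr radius: a₀ = 4πε₀ℏ²/(m_e e²) = 5.297e-11 m
6.73 × 1.616e-35 / 5.297e-11 = 2.054e-24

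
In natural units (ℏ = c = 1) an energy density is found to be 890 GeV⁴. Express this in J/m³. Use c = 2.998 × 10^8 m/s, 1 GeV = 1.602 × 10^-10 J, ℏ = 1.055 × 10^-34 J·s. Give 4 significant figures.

[E]/[L]³ = [E]⁴/(ℏc)³; restore (ℏc)⁻³.
1 GeV⁴ → 1/(ℏc)³ × (1 GeV in J)⁴ = 2.082 × 10^37 J/m³.
Result: 890 × 2.082 × 10^37 = 1.853 × 10^40 J/m³.

1.853 × 10^40 J/m³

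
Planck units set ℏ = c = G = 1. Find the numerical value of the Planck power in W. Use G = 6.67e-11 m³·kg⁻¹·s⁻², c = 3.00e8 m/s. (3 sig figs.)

Dimensional analysis gives P_P = c⁵/G.
  = 2.43e42 / 6.67e-11
  = 3.64e52 W

3.64e52 W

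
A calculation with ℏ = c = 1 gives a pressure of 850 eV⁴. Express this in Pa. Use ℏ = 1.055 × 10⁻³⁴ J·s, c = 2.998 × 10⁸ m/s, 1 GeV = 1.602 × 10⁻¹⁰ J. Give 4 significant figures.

Pressure is [E]/[L]³ = [E]⁴/(ℏc)³.
1 GeV⁴ → 1/(ℏc)³ × (1 GeV in J)⁴ = 2.082 × 10³⁷ Pa.
Convert the energy scale: 850 eV⁴ = 8.50 × 10⁻³⁴ GeV⁴.
Result: 8.50 × 10⁻³⁴ × 2.082 × 10³⁷ = 1.769 × 10⁴ Pa.

1.769 × 10⁴ Pa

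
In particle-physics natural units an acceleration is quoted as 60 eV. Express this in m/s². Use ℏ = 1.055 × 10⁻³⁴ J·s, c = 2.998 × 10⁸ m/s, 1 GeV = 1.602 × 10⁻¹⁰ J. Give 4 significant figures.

Acceleration is [L]/[T]² = c·[E]/ℏ.
1 GeV → c/ℏ × (1 GeV in J) = 4.552 × 10³² m/s².
Convert the energy scale: 60 eV = 6.00 × 10⁻⁸ GeV.
Result: 6.00 × 10⁻⁸ × 4.552 × 10³² = 2.731 × 10²⁵ m/s².

2.731 × 10²⁵ m/s²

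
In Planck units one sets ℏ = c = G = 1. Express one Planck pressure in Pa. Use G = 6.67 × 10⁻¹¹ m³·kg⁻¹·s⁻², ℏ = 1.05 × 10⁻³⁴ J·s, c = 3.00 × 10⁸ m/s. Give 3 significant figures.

p_P = c⁷/(ℏG²)
  = 2.19 × 10⁵⁹ / 4.67 × 10⁻⁵⁵
  = 4.68 × 10¹¹³ Pa

4.68 × 10¹¹³ Pa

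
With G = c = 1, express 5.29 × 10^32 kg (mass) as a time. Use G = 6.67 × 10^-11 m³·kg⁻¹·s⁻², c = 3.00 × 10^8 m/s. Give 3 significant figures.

Mass → time via G/c³.
5.29 × 10^32 kg × (G/c³) = 1.31 × 10^-3 s

1.31 × 10^-3 s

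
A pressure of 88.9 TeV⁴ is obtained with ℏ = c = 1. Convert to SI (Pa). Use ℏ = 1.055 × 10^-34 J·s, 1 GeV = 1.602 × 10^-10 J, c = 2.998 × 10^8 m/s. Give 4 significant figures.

1.851 × 10^51 Pa

Pressure is [E]/[L]³ = [E]⁴/(ℏc)³.
1 GeV⁴ → 1/(ℏc)³ × (1 GeV in J)⁴ = 2.082 × 10^37 Pa.
Convert the energy scale: 88.9 TeV⁴ = 8.89 × 10^13 GeV⁴.
Result: 8.89 × 10^13 × 2.082 × 10^37 = 1.851 × 10^51 Pa.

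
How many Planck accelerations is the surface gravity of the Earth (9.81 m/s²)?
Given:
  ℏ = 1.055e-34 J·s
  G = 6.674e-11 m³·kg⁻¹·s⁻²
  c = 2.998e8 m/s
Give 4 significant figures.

1.764e-51

Planck acceleration: a_P = √(c⁷/(ℏG)) = 5.560e51 m/s².
9.81 / 5.560e51 = 1.764e-51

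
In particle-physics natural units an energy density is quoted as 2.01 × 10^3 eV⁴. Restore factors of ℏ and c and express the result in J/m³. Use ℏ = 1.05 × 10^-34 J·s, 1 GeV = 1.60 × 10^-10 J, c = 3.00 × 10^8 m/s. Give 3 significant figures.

4.21 × 10^4 J/m³

[E]/[L]³ = [E]⁴/(ℏc)³; restore (ℏc)⁻³.
1 GeV⁴ → 1/(ℏc)³ × (1 GeV in J)⁴ = 2.10 × 10^37 J/m³.
Convert the energy scale: 2.01 × 10^3 eV⁴ = 2.01 × 10^-33 GeV⁴.
Result: 2.01 × 10^-33 × 2.10 × 10^37 = 4.21 × 10^4 J/m³.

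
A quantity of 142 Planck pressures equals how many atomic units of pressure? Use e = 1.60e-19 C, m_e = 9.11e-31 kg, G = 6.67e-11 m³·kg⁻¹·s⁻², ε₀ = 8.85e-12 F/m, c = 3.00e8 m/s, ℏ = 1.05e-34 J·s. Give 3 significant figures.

Planck pressure: p_P = c⁷/(ℏG²) = 4.68e113 Pa
atomic unit of pressure: P_au = E_h/a₀³ = m_e⁴e¹⁰/((4πε₀)⁵ℏ⁸) = 3.01e13 Pa
142 × 4.68e113 / 3.01e13 = 2.21e102

2.21e102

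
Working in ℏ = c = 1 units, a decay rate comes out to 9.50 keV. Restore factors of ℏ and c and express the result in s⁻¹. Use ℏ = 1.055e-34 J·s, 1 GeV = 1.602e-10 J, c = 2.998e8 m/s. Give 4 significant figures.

1.443e19 s⁻¹

A rate is [E]/ℏ; divide by ℏ.
1 GeV → 1/ℏ × (1 GeV in J) = 1.518e24 s⁻¹.
Convert the energy scale: 9.50 keV = 9.50e-6 GeV.
Result: 9.50e-6 × 1.518e24 = 1.443e19 s⁻¹.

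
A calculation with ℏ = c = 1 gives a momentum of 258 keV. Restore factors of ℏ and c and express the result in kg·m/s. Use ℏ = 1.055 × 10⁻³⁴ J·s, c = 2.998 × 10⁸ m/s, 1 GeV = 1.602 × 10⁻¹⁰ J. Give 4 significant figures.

Momentum is [E]/c; divide by c.
1 GeV → 1/c × (1 GeV in J) = 5.344 × 10⁻¹⁹ kg·m/s.
Convert the energy scale: 258 keV = 2.58 × 10⁻⁴ GeV.
Result: 2.58 × 10⁻⁴ × 5.344 × 10⁻¹⁹ = 1.379 × 10⁻²² kg·m/s.

1.379 × 10⁻²² kg·m/s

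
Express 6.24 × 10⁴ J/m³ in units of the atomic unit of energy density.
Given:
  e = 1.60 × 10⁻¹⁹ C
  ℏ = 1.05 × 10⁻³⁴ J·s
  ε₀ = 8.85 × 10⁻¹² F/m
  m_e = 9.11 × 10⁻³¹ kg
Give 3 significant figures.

atomic unit of energy density: u_au = E_h/a₀³ = m_e⁴e¹⁰/((4πε₀)⁵ℏ⁸) = 3.01 × 10¹³ J/m³.
6.24 × 10⁴ / 3.01 × 10¹³ = 2.07 × 10⁻⁹

2.07 × 10⁻⁹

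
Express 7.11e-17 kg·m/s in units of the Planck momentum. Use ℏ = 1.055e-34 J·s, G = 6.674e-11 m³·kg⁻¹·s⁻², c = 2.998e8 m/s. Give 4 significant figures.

1.089e-17

Planck momentum: p_P = √(ℏc³/G) = 6.527 kg·m/s.
7.11e-17 / 6.527 = 1.089e-17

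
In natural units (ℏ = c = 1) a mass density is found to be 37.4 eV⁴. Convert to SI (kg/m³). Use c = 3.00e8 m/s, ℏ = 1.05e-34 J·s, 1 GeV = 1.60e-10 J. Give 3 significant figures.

8.71e-15 kg/m³

Mass density is [E]/(c²[L]³) = [E]⁴/(ℏ³c⁵).
1 GeV⁴ → 1/(ℏ³c⁵) × (1 GeV in J)⁴ = 2.33e20 kg/m³.
Convert the energy scale: 37.4 eV⁴ = 3.74e-35 GeV⁴.
Result: 3.74e-35 × 2.33e20 = 8.71e-15 kg/m³.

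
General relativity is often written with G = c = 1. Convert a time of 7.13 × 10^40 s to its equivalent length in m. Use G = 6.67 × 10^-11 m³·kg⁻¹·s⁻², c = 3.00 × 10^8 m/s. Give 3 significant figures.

Time → length via c.
7.13 × 10^40 s × (c) = 2.14 × 10^49 m

2.14 × 10^49 m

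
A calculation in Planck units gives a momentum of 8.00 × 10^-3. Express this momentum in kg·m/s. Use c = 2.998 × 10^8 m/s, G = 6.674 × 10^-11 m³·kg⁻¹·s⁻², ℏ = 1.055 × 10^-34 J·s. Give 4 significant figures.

One Planck momentum: p_P = √(ℏc³/G) = 6.527 kg·m/s.
8.00 × 10^-3 × 6.527 kg·m/s = 0.05221 kg·m/s

0.05221 kg·m/s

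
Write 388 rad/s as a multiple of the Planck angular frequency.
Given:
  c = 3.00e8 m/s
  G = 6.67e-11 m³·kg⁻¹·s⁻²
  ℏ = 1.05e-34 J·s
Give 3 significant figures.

2.08e-41

Planck angular frequency: ω_P = √(c⁵/(ℏG)) = 1.86e43 rad/s.
388 / 1.86e43 = 2.08e-41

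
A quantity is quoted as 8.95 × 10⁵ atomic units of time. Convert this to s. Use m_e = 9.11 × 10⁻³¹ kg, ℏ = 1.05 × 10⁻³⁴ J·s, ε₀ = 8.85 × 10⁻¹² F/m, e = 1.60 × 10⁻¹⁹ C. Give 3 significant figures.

One atomic unit of time: τ_au = (4πε₀)²ℏ³/(m_e e⁴) = 2.40 × 10⁻¹⁷ s.
8.95 × 10⁵ × 2.40 × 10⁻¹⁷ s = 2.15 × 10⁻¹¹ s

2.15 × 10⁻¹¹ s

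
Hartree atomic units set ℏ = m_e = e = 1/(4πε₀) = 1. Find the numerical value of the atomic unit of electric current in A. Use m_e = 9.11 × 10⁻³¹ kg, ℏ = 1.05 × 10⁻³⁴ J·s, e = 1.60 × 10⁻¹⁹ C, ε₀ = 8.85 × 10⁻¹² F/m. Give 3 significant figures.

From ℏ = m_e = e = 1/(4πε₀) = 1 the current scale is I_au = e E_h/ℏ = m_e e⁵/((4πε₀)²ℏ³).
E_h = 4.38 × 10⁻¹⁸ J
e·E_h/ℏ = 6.67 × 10⁻³ A

6.67 × 10⁻³ A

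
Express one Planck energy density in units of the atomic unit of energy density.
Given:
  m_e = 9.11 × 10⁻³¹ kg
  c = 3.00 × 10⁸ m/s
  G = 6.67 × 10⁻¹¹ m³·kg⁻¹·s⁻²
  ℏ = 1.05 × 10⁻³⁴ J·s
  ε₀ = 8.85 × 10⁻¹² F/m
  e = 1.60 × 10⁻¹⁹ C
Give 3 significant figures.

1.55 × 10¹⁰⁰

Planck energy density: u_P = c⁷/(ℏG²) = 4.68 × 10¹¹³ J/m³
atomic unit of energy density: u_au = E_h/a₀³ = m_e⁴e¹⁰/((4πε₀)⁵ℏ⁸) = 3.01 × 10¹³ J/m³
ratio = 4.68 × 10¹¹³ / 3.01 × 10¹³ = 1.55 × 10¹⁰⁰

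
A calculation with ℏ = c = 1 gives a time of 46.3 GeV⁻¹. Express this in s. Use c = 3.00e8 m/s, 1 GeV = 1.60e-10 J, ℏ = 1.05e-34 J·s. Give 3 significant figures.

3.04e-23 s

A time is [E]⁻¹ in ℏ=c=1; restore one factor of ℏ.
1 GeV⁻¹ → ℏ × (1 GeV in J)⁻¹ = 6.56e-25 s.
Result: 46.3 × 6.56e-25 = 3.04e-23 s.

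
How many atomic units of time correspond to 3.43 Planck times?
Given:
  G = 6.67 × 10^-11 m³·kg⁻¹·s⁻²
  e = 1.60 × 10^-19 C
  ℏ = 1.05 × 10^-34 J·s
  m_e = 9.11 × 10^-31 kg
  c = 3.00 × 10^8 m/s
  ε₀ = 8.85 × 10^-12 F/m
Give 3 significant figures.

Planck time: t_P = √(ℏG/c⁵) = 5.37 × 10^-44 s
atomic unit of time: τ_au = (4πε₀)²ℏ³/(m_e e⁴) = 2.40 × 10^-17 s
3.43 × 5.37 × 10^-44 / 2.40 × 10^-17 = 7.68 × 10^-27

7.68 × 10^-27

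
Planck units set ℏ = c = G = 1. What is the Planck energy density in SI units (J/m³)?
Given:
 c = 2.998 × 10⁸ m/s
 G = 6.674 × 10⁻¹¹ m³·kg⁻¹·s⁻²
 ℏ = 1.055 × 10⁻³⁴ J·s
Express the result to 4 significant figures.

4.632 × 10¹¹³ J/m³

Dimensional analysis gives u_P = c⁷/(ℏG²).
  = 2.177 × 10⁵⁹ / 4.699 × 10⁻⁵⁵
  = 4.632 × 10¹¹³ J/m³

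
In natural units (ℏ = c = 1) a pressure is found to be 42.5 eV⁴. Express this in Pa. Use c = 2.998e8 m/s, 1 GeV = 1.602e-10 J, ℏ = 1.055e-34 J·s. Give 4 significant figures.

Pressure is [E]/[L]³ = [E]⁴/(ℏc)³.
1 GeV⁴ → 1/(ℏc)³ × (1 GeV in J)⁴ = 2.082e37 Pa.
Convert the energy scale: 42.5 eV⁴ = 4.25e-35 GeV⁴.
Result: 4.25e-35 × 2.082e37 = 884.7 Pa.

884.7 Pa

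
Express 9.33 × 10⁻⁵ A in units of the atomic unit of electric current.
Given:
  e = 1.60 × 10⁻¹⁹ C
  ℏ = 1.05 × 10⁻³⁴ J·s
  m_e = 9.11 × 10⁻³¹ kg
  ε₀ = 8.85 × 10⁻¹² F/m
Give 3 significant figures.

0.0140

atomic unit of electric current: I_au = e E_h/ℏ = m_e e⁵/((4πε₀)²ℏ³) = 6.67 × 10⁻³ A.
9.33 × 10⁻⁵ / 6.67 × 10⁻³ = 0.0140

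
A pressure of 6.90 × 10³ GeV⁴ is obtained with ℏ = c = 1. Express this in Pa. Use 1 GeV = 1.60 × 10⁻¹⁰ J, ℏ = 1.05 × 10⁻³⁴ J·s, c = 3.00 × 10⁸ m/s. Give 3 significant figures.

Pressure is [E]/[L]³ = [E]⁴/(ℏc)³.
1 GeV⁴ → 1/(ℏc)³ × (1 GeV in J)⁴ = 2.10 × 10³⁷ Pa.
Result: 6.90 × 10³ × 2.10 × 10³⁷ = 1.45 × 10⁴¹ Pa.

1.45 × 10⁴¹ Pa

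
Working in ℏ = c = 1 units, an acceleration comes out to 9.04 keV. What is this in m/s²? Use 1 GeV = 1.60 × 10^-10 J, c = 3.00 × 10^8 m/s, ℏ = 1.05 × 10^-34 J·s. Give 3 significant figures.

Acceleration is [L]/[T]² = c·[E]/ℏ.
1 GeV → c/ℏ × (1 GeV in J) = 4.57 × 10^32 m/s².
Convert the energy scale: 9.04 keV = 9.04 × 10^-6 GeV.
Result: 9.04 × 10^-6 × 4.57 × 10^32 = 4.13 × 10^27 m/s².

4.13 × 10^27 m/s²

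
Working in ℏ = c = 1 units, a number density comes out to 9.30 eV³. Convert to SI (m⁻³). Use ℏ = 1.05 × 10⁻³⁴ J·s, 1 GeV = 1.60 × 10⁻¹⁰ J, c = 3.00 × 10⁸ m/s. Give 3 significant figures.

1.22 × 10²¹ m⁻³

Number density is [L]⁻³ = [E]³/(ℏc)³.
1 GeV³ → 1/(ℏc)³ × (1 GeV in J)³ = 1.31 × 10⁴⁷ m⁻³.
Convert the energy scale: 9.30 eV³ = 9.30 × 10⁻²⁷ GeV³.
Result: 9.30 × 10⁻²⁷ × 1.31 × 10⁴⁷ = 1.22 × 10²¹ m⁻³.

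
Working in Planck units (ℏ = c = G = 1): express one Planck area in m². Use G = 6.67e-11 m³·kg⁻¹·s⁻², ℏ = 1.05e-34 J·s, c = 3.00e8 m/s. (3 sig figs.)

2.59e-70 m²

The unique combination of the constants set to 1 with dimensions of area is A_P = ℏG/c³.
  = 7.00e-45 / 2.70e25
  = 2.59e-70 m²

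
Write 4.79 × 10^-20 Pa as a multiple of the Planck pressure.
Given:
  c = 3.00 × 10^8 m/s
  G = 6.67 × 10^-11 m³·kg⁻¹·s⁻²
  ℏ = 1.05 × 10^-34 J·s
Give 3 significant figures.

Planck pressure: p_P = c⁷/(ℏG²) = 4.68 × 10^113 Pa.
4.79 × 10^-20 / 4.68 × 10^113 = 1.02 × 10^-133

1.02 × 10^-133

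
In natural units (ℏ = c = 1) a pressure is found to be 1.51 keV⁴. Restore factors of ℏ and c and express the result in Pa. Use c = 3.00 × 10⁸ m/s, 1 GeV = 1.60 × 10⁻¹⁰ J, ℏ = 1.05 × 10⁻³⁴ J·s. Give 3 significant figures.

3.17 × 10¹³ Pa

Pressure is [E]/[L]³ = [E]⁴/(ℏc)³.
1 GeV⁴ → 1/(ℏc)³ × (1 GeV in J)⁴ = 2.10 × 10³⁷ Pa.
Convert the energy scale: 1.51 keV⁴ = 1.51 × 10⁻²⁴ GeV⁴.
Result: 1.51 × 10⁻²⁴ × 2.10 × 10³⁷ = 3.17 × 10¹³ Pa.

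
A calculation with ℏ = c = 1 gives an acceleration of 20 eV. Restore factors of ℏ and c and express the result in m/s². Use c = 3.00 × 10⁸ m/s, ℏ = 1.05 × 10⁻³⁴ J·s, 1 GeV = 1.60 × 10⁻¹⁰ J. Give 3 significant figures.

9.14 × 10²⁴ m/s²

Acceleration is [L]/[T]² = c·[E]/ℏ.
1 GeV → c/ℏ × (1 GeV in J) = 4.57 × 10³² m/s².
Convert the energy scale: 20 eV = 2.00 × 10⁻⁸ GeV.
Result: 2.00 × 10⁻⁸ × 4.57 × 10³² = 9.14 × 10²⁴ m/s².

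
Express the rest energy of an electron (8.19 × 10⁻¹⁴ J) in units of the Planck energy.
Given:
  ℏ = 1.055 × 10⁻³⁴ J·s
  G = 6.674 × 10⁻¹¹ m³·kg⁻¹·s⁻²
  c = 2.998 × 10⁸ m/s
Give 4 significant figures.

Planck energy: E_P = √(ℏc⁵/G) = 1.957 × 10⁹ J.
8.19 × 10⁻¹⁴ / 1.957 × 10⁹ = 4.186 × 10⁻²³

4.186 × 10⁻²³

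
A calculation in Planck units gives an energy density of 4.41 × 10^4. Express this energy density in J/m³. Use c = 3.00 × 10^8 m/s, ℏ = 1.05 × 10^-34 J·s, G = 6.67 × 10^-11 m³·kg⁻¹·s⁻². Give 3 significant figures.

One Planck energy density: u_P = c⁷/(ℏG²) = 4.68 × 10^113 J/m³.
4.41 × 10^4 × 4.68 × 10^113 J/m³ = 2.06 × 10^118 J/m³

2.06 × 10^118 J/m³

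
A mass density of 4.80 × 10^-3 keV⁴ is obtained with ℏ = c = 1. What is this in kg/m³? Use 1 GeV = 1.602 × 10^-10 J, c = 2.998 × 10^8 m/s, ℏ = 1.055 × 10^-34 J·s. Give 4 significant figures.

1.112 × 10^-6 kg/m³

Mass density is [E]/(c²[L]³) = [E]⁴/(ℏ³c⁵).
1 GeV⁴ → 1/(ℏ³c⁵) × (1 GeV in J)⁴ = 2.316 × 10^20 kg/m³.
Convert the energy scale: 4.80 × 10^-3 keV⁴ = 4.80 × 10^-27 GeV⁴.
Result: 4.80 × 10^-27 × 2.316 × 10^20 = 1.112 × 10^-6 kg/m³.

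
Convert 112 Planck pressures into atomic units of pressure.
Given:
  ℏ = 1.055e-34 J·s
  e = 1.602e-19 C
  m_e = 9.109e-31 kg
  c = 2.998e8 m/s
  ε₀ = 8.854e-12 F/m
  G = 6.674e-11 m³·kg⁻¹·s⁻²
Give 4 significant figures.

Planck pressure: p_P = c⁷/(ℏG²) = 4.632e113 Pa
atomic unit of pressure: P_au = E_h/a₀³ = m_e⁴e¹⁰/((4πε₀)⁵ℏ⁸) = 2.929e13 Pa
112 × 4.632e113 / 2.929e13 = 1.771e102

1.771e102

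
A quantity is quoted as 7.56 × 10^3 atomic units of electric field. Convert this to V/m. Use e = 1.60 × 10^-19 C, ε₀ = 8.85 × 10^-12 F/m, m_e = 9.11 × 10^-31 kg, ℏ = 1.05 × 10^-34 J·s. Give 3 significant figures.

3.93 × 10^15 V/m

One atomic unit of electric field: E_au = E_h/(e a₀) = m_e²e⁵/((4πε₀)³ℏ⁴) = 5.20 × 10^11 V/m.
7.56 × 10^3 × 5.20 × 10^11 V/m = 3.93 × 10^15 V/m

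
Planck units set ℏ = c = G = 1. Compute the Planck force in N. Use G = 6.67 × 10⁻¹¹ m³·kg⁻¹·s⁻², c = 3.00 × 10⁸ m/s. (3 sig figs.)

The unique combination of the constants set to 1 with dimensions of force is F_P = c⁴/G.
  = 8.10 × 10³³ / 6.67 × 10⁻¹¹
  = 1.21 × 10⁴⁴ N

1.21 × 10⁴⁴ N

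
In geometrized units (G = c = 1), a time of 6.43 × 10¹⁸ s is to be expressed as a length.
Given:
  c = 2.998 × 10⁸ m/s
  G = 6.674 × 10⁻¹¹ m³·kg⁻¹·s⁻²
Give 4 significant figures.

1.928 × 10²⁷ m

Time → length via c.
6.43 × 10¹⁸ s × (c) = 1.928 × 10²⁷ m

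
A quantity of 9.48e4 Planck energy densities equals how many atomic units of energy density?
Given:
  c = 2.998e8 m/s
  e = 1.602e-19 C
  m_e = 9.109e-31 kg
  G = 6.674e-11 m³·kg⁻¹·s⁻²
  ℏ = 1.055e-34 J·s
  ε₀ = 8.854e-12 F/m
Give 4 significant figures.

1.499e105

Planck energy density: u_P = c⁷/(ℏG²) = 4.632e113 J/m³
atomic unit of energy density: u_au = E_h/a₀³ = m_e⁴e¹⁰/((4πε₀)⁵ℏ⁸) = 2.929e13 J/m³
9.48e4 × 4.632e113 / 2.929e13 = 1.499e105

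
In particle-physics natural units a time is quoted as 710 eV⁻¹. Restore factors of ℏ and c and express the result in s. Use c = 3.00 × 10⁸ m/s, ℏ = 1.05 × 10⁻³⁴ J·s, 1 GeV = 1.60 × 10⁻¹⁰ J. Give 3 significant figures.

4.66 × 10⁻¹³ s

A time is [E]⁻¹ in ℏ=c=1; restore one factor of ℏ.
1 GeV⁻¹ → ℏ × (1 GeV in J)⁻¹ = 6.56 × 10⁻²⁵ s.
Convert the energy scale: 710 eV⁻¹ = 7.10 × 10¹¹ GeV⁻¹.
Result: 7.10 × 10¹¹ × 6.56 × 10⁻²⁵ = 4.66 × 10⁻¹³ s.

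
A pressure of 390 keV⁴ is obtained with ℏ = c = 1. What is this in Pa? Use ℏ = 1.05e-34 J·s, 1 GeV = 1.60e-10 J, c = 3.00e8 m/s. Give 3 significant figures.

Pressure is [E]/[L]³ = [E]⁴/(ℏc)³.
1 GeV⁴ → 1/(ℏc)³ × (1 GeV in J)⁴ = 2.10e37 Pa.
Convert the energy scale: 390 keV⁴ = 3.90e-22 GeV⁴.
Result: 3.90e-22 × 2.10e37 = 8.18e15 Pa.

8.18e15 Pa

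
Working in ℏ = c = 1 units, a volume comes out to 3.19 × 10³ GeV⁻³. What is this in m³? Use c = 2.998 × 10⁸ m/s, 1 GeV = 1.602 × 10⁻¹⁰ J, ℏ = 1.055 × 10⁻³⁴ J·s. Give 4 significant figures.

2.455 × 10⁻⁴⁴ m³

Volume is [L]³ = [E]⁻³·(ℏc)³.
1 GeV⁻³ → (ℏc)³ × (1 GeV in J)⁻³ = 7.696 × 10⁻⁴⁸ m³.
Result: 3.19 × 10³ × 7.696 × 10⁻⁴⁸ = 2.455 × 10⁻⁴⁴ m³.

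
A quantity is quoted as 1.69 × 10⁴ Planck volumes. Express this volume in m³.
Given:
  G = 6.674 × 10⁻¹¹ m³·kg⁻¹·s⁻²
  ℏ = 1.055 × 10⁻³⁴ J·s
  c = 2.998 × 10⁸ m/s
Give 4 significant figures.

7.138 × 10⁻¹⁰¹ m³

One Planck volume: V_P = (ℏG/c³)^(3/2) = 4.224 × 10⁻¹⁰⁵ m³.
1.69 × 10⁴ × 4.224 × 10⁻¹⁰⁵ m³ = 7.138 × 10⁻¹⁰¹ m³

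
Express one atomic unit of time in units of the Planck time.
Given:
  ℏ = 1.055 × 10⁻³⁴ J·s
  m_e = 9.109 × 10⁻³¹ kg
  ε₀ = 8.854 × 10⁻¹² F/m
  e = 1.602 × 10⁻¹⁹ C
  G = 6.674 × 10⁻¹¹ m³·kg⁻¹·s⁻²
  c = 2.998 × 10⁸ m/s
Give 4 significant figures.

atomic unit of time: τ_au = (4πε₀)²ℏ³/(m_e e⁴) = 2.423 × 10⁻¹⁷ s
Planck time: t_P = √(ℏG/c⁵) = 5.392 × 10⁻⁴⁴ s
ratio = 2.423 × 10⁻¹⁷ / 5.392 × 10⁻⁴⁴ = 4.494 × 10²⁶

4.494 × 10²⁶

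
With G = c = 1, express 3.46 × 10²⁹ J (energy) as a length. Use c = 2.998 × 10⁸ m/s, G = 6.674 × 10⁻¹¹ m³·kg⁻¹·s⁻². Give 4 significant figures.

2.858 × 10⁻¹⁵ m

Energy → length via G/c⁴.
3.46 × 10²⁹ J × (G/c⁴) = 2.858 × 10⁻¹⁵ m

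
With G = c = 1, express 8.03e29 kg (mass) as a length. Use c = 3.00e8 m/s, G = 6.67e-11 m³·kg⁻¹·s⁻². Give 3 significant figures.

In G = c = 1 units mass has dimensions of length; the conversion factor is G/c².
8.03e29 kg × (G/c²) = 595 m

595 m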